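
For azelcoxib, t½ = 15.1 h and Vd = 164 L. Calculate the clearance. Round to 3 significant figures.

k = ln 2 / t½ = ln 2 / 15.1 = 0.04590 h⁻¹
CL = k · V = 0.04590 × 164 ≈ 7.53 L/h

7.53 L/h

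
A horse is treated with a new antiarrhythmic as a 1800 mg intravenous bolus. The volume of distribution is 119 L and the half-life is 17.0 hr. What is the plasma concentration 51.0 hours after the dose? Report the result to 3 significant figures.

C₀ = dose / V = 1800 / 119 = 15.13 µg/mL
k = ln 2 / 17.0 = 0.04077 hr⁻¹
C(t) = C₀ e^(−kt) = 15.13 × e^(−0.04077 × 51.0) = 15.13 × e^(−2.079) = 15.13 × 0.1250 ≈ 1.89 µg/mL

1.89 µg/mL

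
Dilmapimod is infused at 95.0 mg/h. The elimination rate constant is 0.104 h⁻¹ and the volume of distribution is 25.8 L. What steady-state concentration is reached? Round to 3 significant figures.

CL = k · V = 0.104 × 25.8 = 2.683 L/h
Css = rate / CL = 95.0 / 2.683 ≈ 35.4 µg/mL

35.4 µg/mL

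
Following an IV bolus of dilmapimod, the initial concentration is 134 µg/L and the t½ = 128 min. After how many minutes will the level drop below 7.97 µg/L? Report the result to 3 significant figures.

k = ln 2 / 128 = 0.005415 min⁻¹
C(t) = C₀ e^(−kt)  ⇒  t = ln(C₀/C) / k
t = ln(134/7.97) / 0.005415 = 2.822 / 0.005415 ≈ 521 minutes

521 minutes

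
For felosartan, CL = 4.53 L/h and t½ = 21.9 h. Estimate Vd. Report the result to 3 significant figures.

k = ln 2 / t½ = ln 2 / 21.9 = 0.03165 h⁻¹
V = CL / k = 4.53 / 0.03165 ≈ 143 L

143 L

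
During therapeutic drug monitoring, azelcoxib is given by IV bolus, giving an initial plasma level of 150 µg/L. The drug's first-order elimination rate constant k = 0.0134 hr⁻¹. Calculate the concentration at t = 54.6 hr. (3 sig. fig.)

C(t) = C₀ e^(−kt) = 150 × e^(−0.01340 × 54.6) = 150 × e^(−0.7316) = 150 × 0.4811 ≈ 72.2 µg/L

72.2 µg/L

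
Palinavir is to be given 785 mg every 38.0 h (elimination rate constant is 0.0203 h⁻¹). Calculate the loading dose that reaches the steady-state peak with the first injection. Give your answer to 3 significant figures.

1460 mg

Accumulation ratio R = 1 / (1 − e^(−kτ)) = 1 / (1 − e^(−0.02030×38.0)) = 1 / (1 − 0.4624) = 1.860
Loading dose = maintenance dose × R = 785 × 1.860 ≈ 1460 mg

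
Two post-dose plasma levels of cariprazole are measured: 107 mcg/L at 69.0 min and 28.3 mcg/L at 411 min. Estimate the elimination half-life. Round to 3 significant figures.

178 minutes

k = ln(C₁/C₂) / (t₂ − t₁) = ln(107/28.3) / (411 − 69.0)
  = 1.330 / 342.0 = 0.003889 min⁻¹
t½ = ln 2 / k = ln 2 / 0.003889 ≈ 178 minutes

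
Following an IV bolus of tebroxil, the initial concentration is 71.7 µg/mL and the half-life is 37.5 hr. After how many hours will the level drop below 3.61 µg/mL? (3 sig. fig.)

k = ln 2 / 37.5 = 0.01848 hr⁻¹
C(t) = C₀ e^(−kt)  ⇒  t = ln(C₀/C) / k
t = ln(71.7/3.61) / 0.01848 = 2.989 / 0.01848 ≈ 162 hours

162 hours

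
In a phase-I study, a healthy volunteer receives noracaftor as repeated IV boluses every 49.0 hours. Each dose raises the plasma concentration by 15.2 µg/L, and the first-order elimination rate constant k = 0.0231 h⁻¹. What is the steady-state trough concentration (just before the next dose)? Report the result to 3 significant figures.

Fraction remaining after one interval: e^(−kτ) = e^(−0.02310 × 49.0) = 0.3224
R = 1 / (1 − 0.3224) = 1.476
Css,max = 15.2 × 1.476 = 22.43 µg/L
Css,min = Css,max × e^(−kτ) = 22.43 × 0.3224 ≈ 7.23 µg/L

7.23 µg/L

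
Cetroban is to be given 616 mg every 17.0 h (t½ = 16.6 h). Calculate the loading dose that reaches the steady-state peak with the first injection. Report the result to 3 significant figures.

k = ln 2 / 16.6 = 0.04176 h⁻¹
Accumulation ratio R = 1 / (1 − e^(−kτ)) = 1 / (1 − e^(−0.04176×17.0)) = 1 / (1 − 0.4917) = 1.967
Loading dose = maintenance dose × R = 616 × 1.967 ≈ 1210 mg

1210 mg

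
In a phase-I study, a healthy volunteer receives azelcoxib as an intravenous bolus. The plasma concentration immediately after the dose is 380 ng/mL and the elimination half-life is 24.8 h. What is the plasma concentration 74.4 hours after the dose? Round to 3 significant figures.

47.5 ng/mL

k = ln 2 / 24.8 = 0.02795 h⁻¹
74.4 h is 3.000 half-lives, so C = 380 × (1/2)^3.000 = 380 × 0.1250 ≈ 47.5 ng/mL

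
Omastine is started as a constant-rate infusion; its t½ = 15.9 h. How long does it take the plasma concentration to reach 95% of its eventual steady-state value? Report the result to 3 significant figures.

k = ln 2 / 15.9 = 0.04359 h⁻¹
f = 1 − e^(−kt)  ⇒  t = −ln(1 − f) / k
t = −ln(1 − 0.95) / 0.04359 = 2.996 / 0.04359 ≈ 68.7 hours

68.7 hours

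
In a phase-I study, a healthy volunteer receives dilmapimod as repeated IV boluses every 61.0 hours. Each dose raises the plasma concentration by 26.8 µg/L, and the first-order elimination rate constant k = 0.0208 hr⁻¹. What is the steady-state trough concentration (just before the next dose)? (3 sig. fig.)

10.5 µg/L

Fraction remaining after one interval: e^(−kτ) = e^(−0.02080 × 61.0) = 0.2812
R = 1 / (1 − 0.2812) = 1.391
Css,max = 26.8 × 1.391 = 37.28 µg/L
Css,min = Css,max × e^(−kτ) = 37.28 × 0.2812 ≈ 10.5 µg/L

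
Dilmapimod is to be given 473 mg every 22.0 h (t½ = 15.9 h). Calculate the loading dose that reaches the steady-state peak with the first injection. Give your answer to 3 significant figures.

767 mg

k = ln 2 / 15.9 = 0.04359 h⁻¹
Accumulation ratio R = 1 / (1 − e^(−kτ)) = 1 / (1 − e^(−0.04359×22.0)) = 1 / (1 − 0.3832) = 1.621
Loading dose = maintenance dose × R = 473 × 1.621 ≈ 767 mg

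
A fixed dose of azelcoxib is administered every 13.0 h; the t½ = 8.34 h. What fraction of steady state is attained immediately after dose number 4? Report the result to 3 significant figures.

0.987

k = ln 2 / 8.34 = 0.08311 h⁻¹
f_n = 1 − e^(−nkτ) = 1 − e^(−4 × 0.08311 × 13.0) = 1 − e^(−4.322) = 1 − 0.01328 ≈ 0.987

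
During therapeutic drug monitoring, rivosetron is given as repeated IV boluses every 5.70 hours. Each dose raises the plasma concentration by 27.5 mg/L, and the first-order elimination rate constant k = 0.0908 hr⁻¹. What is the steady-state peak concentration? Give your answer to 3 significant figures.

68.1 mg/L

Fraction remaining after one interval: e^(−kτ) = e^(−0.09080 × 5.70) = 0.5960
R = 1 / (1 − 0.5960) = 2.475
Css,max = 27.5 × 2.475 ≈ 68.1 mg/L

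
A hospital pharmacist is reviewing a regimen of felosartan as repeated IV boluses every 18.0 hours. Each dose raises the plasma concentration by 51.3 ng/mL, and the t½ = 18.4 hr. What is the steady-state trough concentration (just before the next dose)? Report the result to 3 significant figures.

k = ln 2 / 18.4 = 0.03767 hr⁻¹
Fraction remaining after one interval: e^(−kτ) = e^(−0.03767 × 18.0) = 0.5076
R = 1 / (1 − 0.5076) = 2.031
Css,max = 51.3 × 2.031 = 104.2 ng/mL
Css,min = Css,max × e^(−kτ) = 104.2 × 0.5076 ≈ 52.9 ng/mL

52.9 ng/mL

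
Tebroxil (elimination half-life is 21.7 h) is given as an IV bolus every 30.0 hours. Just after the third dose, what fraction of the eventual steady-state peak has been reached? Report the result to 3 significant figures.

0.944

k = ln 2 / 21.7 = 0.03194 h⁻¹
f_n = 1 − e^(−nkτ) = 1 − e^(−3 × 0.03194 × 30.0) = 1 − e^(−2.875) = 1 − 0.05643 ≈ 0.944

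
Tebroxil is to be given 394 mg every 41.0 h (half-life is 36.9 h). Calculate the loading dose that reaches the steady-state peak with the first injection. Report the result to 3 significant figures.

734 mg

k = ln 2 / 36.9 = 0.01878 h⁻¹
Accumulation ratio R = 1 / (1 − e^(−kτ)) = 1 / (1 − e^(−0.01878×41.0)) = 1 / (1 − 0.4629) = 1.862
Loading dose = maintenance dose × R = 394 × 1.862 ≈ 734 mg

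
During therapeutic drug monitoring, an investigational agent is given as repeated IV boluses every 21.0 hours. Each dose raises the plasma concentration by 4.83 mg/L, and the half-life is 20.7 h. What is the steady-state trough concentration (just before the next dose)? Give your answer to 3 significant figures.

4.73 mg/L

k = ln 2 / 20.7 = 0.03349 h⁻¹
Fraction remaining after one interval: e^(−kτ) = e^(−0.03349 × 21.0) = 0.4950
R = 1 / (1 − 0.4950) = 1.980
Css,max = 4.83 × 1.980 = 9.564 mg/L
Css,min = Css,max × e^(−kτ) = 9.564 × 0.4950 ≈ 4.73 mg/L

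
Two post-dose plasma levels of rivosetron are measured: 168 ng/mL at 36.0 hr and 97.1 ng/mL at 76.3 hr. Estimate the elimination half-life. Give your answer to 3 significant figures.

k = ln(C₁/C₂) / (t₂ − t₁) = ln(168/97.1) / (76.3 − 36.0)
  = 0.5482 / 40.30 = 0.01360 hr⁻¹
t½ = ln 2 / k = ln 2 / 0.01360 ≈ 51.0 hours

51.0 hours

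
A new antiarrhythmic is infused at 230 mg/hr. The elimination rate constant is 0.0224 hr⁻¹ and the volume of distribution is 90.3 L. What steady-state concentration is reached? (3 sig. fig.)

114 mg/L

CL = k · V = 0.0224 × 90.3 = 2.023 L/hr
Css = rate / CL = 230 / 2.023 ≈ 114 mg/L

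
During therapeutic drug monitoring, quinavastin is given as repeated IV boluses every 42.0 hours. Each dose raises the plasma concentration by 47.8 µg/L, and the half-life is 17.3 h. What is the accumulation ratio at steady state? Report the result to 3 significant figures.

k = ln 2 / 17.3 = 0.04007 h⁻¹
Fraction remaining after one interval: e^(−kτ) = e^(−0.04007 × 42.0) = 0.1859
R = 1 / (1 − 0.1859) = 1 / 0.8141 ≈ 1.23

1.23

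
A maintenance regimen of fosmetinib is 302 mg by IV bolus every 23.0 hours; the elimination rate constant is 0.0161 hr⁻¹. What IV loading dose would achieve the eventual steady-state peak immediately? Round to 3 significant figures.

Accumulation ratio R = 1 / (1 − e^(−kτ)) = 1 / (1 − e^(−0.01610×23.0)) = 1 / (1 − 0.6905) = 3.231
Loading dose = maintenance dose × R = 302 × 3.231 ≈ 976 mg

976 mg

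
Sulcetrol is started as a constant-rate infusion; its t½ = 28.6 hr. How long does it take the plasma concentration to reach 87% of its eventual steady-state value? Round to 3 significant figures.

84.2 hours

k = ln 2 / 28.6 = 0.02424 hr⁻¹
f = 1 − e^(−kt)  ⇒  t = −ln(1 − f) / k
t = −ln(1 − 0.87) / 0.02424 = 2.040 / 0.02424 ≈ 84.2 hours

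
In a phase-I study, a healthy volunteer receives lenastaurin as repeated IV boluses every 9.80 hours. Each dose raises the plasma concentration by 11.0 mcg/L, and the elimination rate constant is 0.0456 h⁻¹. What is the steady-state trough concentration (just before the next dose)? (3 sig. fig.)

19.5 mcg/L

Fraction remaining after one interval: e^(−kτ) = e^(−0.04560 × 9.80) = 0.6396
R = 1 / (1 − 0.6396) = 2.775
Css,max = 11.0 × 2.775 = 30.52 mcg/L
Css,min = Css,max × e^(−kτ) = 30.52 × 0.6396 ≈ 19.5 mcg/L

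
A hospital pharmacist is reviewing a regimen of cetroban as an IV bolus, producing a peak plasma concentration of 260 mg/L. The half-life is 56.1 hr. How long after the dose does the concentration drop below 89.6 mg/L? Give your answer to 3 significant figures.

86.2 hours

k = ln 2 / 56.1 = 0.01236 hr⁻¹
C(t) = C₀ e^(−kt)  ⇒  t = ln(C₀/C) / k
t = ln(260/89.6) / 0.01236 = 1.065 / 0.01236 ≈ 86.2 hours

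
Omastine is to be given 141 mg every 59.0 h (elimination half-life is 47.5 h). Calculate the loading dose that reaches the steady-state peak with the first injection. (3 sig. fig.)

k = ln 2 / 47.5 = 0.01459 h⁻¹
Accumulation ratio R = 1 / (1 − e^(−kτ)) = 1 / (1 − e^(−0.01459×59.0)) = 1 / (1 − 0.4228) = 1.732
Loading dose = maintenance dose × R = 141 × 1.732 ≈ 244 mg

244 mg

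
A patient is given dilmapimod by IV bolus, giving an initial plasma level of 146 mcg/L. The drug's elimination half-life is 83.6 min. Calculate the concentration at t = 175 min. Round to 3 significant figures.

34.2 mcg/L

k = ln 2 / 83.6 = 0.008291 min⁻¹
C(t) = C₀ e^(−kt) = 146 × e^(−0.008291 × 175) = 146 × e^(−1.451) = 146 × 0.2343 ≈ 34.2 mcg/L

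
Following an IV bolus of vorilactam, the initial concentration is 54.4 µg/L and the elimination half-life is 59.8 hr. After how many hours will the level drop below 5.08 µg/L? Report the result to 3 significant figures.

k = ln 2 / 59.8 = 0.01159 hr⁻¹
C(t) = C₀ e^(−kt)  ⇒  t = ln(C₀/C) / k
t = ln(54.4/5.08) / 0.01159 = 2.371 / 0.01159 ≈ 205 hours

205 hours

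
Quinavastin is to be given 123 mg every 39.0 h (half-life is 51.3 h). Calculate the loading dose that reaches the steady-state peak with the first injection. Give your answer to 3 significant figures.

300 mg

k = ln 2 / 51.3 = 0.01351 h⁻¹
Accumulation ratio R = 1 / (1 − e^(−kτ)) = 1 / (1 − e^(−0.01351×39.0)) = 1 / (1 − 0.5904) = 2.441
Loading dose = maintenance dose × R = 123 × 2.441 ≈ 300 mg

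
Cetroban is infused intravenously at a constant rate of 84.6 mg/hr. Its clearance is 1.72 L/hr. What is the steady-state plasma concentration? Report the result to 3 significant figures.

49.2 mg/L

Css = infusion rate / CL = 84.6 / 1.72 ≈ 49.2 mg/L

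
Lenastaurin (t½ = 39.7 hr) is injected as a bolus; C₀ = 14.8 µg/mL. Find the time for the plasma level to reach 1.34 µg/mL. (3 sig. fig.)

138 hours

k = ln 2 / 39.7 = 0.01746 hr⁻¹
C(t) = C₀ e^(−kt)  ⇒  t = ln(C₀/C) / k
t = ln(14.8/1.34) / 0.01746 = 2.402 / 0.01746 ≈ 138 hours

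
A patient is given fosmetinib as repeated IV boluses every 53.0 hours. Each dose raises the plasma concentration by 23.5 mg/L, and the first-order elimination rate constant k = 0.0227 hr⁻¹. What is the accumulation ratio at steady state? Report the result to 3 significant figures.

Fraction remaining after one interval: e^(−kτ) = e^(−0.02270 × 53.0) = 0.3003
R = 1 / (1 − 0.3003) = 1 / 0.6997 ≈ 1.43

1.43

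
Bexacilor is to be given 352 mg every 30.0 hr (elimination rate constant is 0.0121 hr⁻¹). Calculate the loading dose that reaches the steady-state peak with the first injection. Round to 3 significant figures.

1160 mg

Accumulation ratio R = 1 / (1 − e^(−kτ)) = 1 / (1 − e^(−0.01210×30.0)) = 1 / (1 − 0.6956) = 3.285
Loading dose = maintenance dose × R = 352 × 3.285 ≈ 1160 mg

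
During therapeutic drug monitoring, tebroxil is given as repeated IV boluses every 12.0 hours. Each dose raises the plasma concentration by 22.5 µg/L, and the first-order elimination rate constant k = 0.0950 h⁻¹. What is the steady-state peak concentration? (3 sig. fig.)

Fraction remaining after one interval: e^(−kτ) = e^(−0.09500 × 12.0) = 0.3198
R = 1 / (1 − 0.3198) = 1.470
Css,max = 22.5 × 1.470 ≈ 33.1 µg/L

33.1 µg/L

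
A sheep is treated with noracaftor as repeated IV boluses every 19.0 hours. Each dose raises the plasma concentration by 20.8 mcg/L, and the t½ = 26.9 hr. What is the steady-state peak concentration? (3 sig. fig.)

k = ln 2 / 26.9 = 0.02577 hr⁻¹
Fraction remaining after one interval: e^(−kτ) = e^(−0.02577 × 19.0) = 0.6129
R = 1 / (1 − 0.6129) = 2.583
Css,max = 20.8 × 2.583 ≈ 53.7 mcg/L

53.7 mcg/L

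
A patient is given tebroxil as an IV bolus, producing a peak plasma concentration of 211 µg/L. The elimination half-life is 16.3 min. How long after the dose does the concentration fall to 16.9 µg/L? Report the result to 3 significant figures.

59.4 minutes

k = ln 2 / 16.3 = 0.04252 min⁻¹
C(t) = C₀ e^(−kt)  ⇒  t = ln(C₀/C) / k
t = ln(211/16.9) / 0.04252 = 2.525 / 0.04252 ≈ 59.4 minutes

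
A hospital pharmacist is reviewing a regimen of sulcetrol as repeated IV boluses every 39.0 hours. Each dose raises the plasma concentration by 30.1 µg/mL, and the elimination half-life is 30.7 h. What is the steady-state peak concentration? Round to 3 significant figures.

k = ln 2 / 30.7 = 0.02258 h⁻¹
Fraction remaining after one interval: e^(−kτ) = e^(−0.02258 × 39.0) = 0.4146
R = 1 / (1 − 0.4146) = 1.708
Css,max = 30.1 × 1.708 ≈ 51.4 µg/mL

51.4 µg/mL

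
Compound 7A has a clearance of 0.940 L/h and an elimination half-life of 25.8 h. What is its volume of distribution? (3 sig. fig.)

35.0 L

k = ln 2 / t½ = ln 2 / 25.8 = 0.02687 h⁻¹
V = CL / k = 0.940 / 0.02687 ≈ 35.0 L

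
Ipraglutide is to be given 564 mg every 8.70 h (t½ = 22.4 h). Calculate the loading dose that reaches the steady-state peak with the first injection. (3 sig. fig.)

2390 mg

k = ln 2 / 22.4 = 0.03094 h⁻¹
Accumulation ratio R = 1 / (1 − e^(−kτ)) = 1 / (1 − e^(−0.03094×8.70)) = 1 / (1 − 0.7640) = 4.237
Loading dose = maintenance dose × R = 564 × 4.237 ≈ 2390 mg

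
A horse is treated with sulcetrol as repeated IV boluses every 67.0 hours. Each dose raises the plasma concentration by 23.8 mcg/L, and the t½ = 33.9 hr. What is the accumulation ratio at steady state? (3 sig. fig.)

1.34

k = ln 2 / 33.9 = 0.02045 hr⁻¹
Fraction remaining after one interval: e^(−kτ) = e^(−0.02045 × 67.0) = 0.2541
R = 1 / (1 − 0.2541) = 1 / 0.7459 ≈ 1.34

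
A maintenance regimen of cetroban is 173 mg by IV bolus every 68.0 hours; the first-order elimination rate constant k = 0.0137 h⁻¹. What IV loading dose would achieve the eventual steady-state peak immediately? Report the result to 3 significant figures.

Accumulation ratio R = 1 / (1 − e^(−kτ)) = 1 / (1 − e^(−0.01370×68.0)) = 1 / (1 − 0.3939) = 1.650
Loading dose = maintenance dose × R = 173 × 1.650 ≈ 285 mg

285 mg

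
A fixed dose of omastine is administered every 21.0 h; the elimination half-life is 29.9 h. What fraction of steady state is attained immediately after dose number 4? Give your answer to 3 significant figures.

0.857

k = ln 2 / 29.9 = 0.02318 h⁻¹
f_n = 1 − e^(−nkτ) = 1 − e^(−4 × 0.02318 × 21.0) = 1 − e^(−1.947) = 1 − 0.1427 ≈ 0.857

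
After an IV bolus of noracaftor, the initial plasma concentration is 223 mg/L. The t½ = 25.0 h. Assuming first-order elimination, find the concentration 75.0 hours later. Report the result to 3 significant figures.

27.9 mg/L

k = ln 2 / 25.0 = 0.02773 h⁻¹
75.0 h is 3.000 half-lives, so C = 223 × (1/2)^3.000 = 223 × 0.1250 ≈ 27.9 mg/L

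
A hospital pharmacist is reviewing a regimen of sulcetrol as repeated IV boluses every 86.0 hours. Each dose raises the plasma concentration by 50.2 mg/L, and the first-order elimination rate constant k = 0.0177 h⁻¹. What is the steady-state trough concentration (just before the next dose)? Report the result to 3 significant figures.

Fraction remaining after one interval: e^(−kτ) = e^(−0.01770 × 86.0) = 0.2182
R = 1 / (1 − 0.2182) = 1.279
Css,max = 50.2 × 1.279 = 64.21 mg/L
Css,min = Css,max × e^(−kτ) = 64.21 × 0.2182 ≈ 14.0 mg/L

14.0 mg/L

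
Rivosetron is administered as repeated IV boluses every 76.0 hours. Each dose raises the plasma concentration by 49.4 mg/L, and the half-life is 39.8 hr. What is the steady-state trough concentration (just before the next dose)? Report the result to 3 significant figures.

k = ln 2 / 39.8 = 0.01742 hr⁻¹
Fraction remaining after one interval: e^(−kτ) = e^(−0.01742 × 76.0) = 0.2662
R = 1 / (1 − 0.2662) = 1.363
Css,max = 49.4 × 1.363 = 67.32 mg/L
Css,min = Css,max × e^(−kτ) = 67.32 × 0.2662 ≈ 17.9 mg/L

17.9 mg/L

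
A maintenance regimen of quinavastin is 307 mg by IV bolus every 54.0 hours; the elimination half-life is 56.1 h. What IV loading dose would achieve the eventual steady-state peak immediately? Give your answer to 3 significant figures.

631 mg

k = ln 2 / 56.1 = 0.01236 h⁻¹
Accumulation ratio R = 1 / (1 − e^(−kτ)) = 1 / (1 − e^(−0.01236×54.0)) = 1 / (1 − 0.5131) = 2.054
Loading dose = maintenance dose × R = 307 × 2.054 ≈ 631 mg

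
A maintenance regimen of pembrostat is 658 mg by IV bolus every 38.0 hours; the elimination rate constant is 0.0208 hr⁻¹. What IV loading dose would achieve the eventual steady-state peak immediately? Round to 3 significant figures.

1200 mg

Accumulation ratio R = 1 / (1 − e^(−kτ)) = 1 / (1 − e^(−0.02080×38.0)) = 1 / (1 − 0.4537) = 1.830
Loading dose = maintenance dose × R = 658 × 1.830 ≈ 1200 mg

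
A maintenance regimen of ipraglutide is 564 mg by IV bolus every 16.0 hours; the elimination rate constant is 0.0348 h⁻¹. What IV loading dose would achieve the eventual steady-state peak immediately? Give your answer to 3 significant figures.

Accumulation ratio R = 1 / (1 − e^(−kτ)) = 1 / (1 − e^(−0.03480×16.0)) = 1 / (1 − 0.5730) = 2.342
Loading dose = maintenance dose × R = 564 × 2.342 ≈ 1320 mg

1320 mg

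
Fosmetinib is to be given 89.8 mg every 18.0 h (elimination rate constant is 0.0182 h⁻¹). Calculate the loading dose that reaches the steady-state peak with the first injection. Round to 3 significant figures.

Accumulation ratio R = 1 / (1 − e^(−kτ)) = 1 / (1 − e^(−0.01820×18.0)) = 1 / (1 − 0.7207) = 3.580
Loading dose = maintenance dose × R = 89.8 × 3.580 ≈ 321 mg

321 mg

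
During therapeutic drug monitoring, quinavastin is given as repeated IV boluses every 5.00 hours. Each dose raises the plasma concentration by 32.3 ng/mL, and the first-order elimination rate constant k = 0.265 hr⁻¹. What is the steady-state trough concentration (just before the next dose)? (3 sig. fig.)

Fraction remaining after one interval: e^(−kτ) = e^(−0.2650 × 5.00) = 0.2658
R = 1 / (1 − 0.2658) = 1.362
Css,max = 32.3 × 1.362 = 43.99 ng/mL
Css,min = Css,max × e^(−kτ) = 43.99 × 0.2658 ≈ 11.7 ng/mL

11.7 ng/mL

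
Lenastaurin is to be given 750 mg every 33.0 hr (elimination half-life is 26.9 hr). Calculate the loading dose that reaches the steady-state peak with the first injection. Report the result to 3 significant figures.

k = ln 2 / 26.9 = 0.02577 hr⁻¹
Accumulation ratio R = 1 / (1 − e^(−kτ)) = 1 / (1 − e^(−0.02577×33.0)) = 1 / (1 − 0.4273) = 1.746
Loading dose = maintenance dose × R = 750 × 1.746 ≈ 1310 mg

1310 mg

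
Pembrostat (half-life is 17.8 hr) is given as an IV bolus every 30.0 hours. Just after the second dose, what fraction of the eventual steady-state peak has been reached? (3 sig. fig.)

0.903

k = ln 2 / 17.8 = 0.03894 hr⁻¹
f_n = 1 − e^(−nkτ) = 1 − e^(−2 × 0.03894 × 30.0) = 1 − e^(−2.336) = 1 − 0.09667 ≈ 0.903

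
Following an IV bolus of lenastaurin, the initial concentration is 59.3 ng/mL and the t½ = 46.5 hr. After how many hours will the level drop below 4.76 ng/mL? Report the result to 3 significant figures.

169 hours

k = ln 2 / 46.5 = 0.01491 hr⁻¹
C(t) = C₀ e^(−kt)  ⇒  t = ln(C₀/C) / k
t = ln(59.3/4.76) / 0.01491 = 2.522 / 0.01491 ≈ 169 hours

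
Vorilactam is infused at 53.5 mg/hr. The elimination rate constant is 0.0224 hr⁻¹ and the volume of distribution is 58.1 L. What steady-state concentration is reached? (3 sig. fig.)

CL = k · V = 0.0224 × 58.1 = 1.301 L/hr
Css = rate / CL = 53.5 / 1.301 ≈ 41.1 µg/mL

41.1 µg/mL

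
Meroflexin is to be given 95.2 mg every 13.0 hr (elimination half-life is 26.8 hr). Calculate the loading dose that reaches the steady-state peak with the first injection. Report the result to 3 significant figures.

333 mg

k = ln 2 / 26.8 = 0.02586 hr⁻¹
Accumulation ratio R = 1 / (1 − e^(−kτ)) = 1 / (1 − e^(−0.02586×13.0)) = 1 / (1 − 0.7145) = 3.502
Loading dose = maintenance dose × R = 95.2 × 3.502 ≈ 333 mg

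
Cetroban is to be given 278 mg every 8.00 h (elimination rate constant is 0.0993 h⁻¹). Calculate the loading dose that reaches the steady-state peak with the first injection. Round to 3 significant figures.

507 mg

Accumulation ratio R = 1 / (1 − e^(−kτ)) = 1 / (1 − e^(−0.09930×8.00)) = 1 / (1 − 0.4519) = 1.824
Loading dose = maintenance dose × R = 278 × 1.824 ≈ 507 mg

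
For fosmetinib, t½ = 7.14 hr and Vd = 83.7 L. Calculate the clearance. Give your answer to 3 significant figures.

k = ln 2 / t½ = ln 2 / 7.14 = 0.09708 hr⁻¹
CL = k · V = 0.09708 × 83.7 ≈ 8.13 L/hr

8.13 L/hr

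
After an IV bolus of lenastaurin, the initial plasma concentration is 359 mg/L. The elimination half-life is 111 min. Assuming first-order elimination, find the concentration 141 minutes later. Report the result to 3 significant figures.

149 mg/L

k = ln 2 / 111 = 0.006245 min⁻¹
C(t) = C₀ e^(−kt) = 359 × e^(−0.006245 × 141) = 359 × e^(−0.8805) = 359 × 0.4146 ≈ 149 mg/L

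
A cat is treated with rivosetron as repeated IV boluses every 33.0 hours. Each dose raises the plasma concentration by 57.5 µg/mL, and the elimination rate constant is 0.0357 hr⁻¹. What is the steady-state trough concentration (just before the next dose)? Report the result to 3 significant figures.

25.6 µg/mL

Fraction remaining after one interval: e^(−kτ) = e^(−0.03570 × 33.0) = 0.3079
R = 1 / (1 − 0.3079) = 1.445
Css,max = 57.5 × 1.445 = 83.08 µg/mL
Css,min = Css,max × e^(−kτ) = 83.08 × 0.3079 ≈ 25.6 µg/mL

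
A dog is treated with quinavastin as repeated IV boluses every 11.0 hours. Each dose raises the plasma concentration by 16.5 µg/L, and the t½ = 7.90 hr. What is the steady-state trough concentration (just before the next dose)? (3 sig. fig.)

10.2 µg/L

k = ln 2 / 7.90 = 0.08774 hr⁻¹
Fraction remaining after one interval: e^(−kτ) = e^(−0.08774 × 11.0) = 0.3809
R = 1 / (1 − 0.3809) = 1.615
Css,max = 16.5 × 1.615 = 26.65 µg/L
Css,min = Css,max × e^(−kτ) = 26.65 × 0.3809 ≈ 10.2 µg/L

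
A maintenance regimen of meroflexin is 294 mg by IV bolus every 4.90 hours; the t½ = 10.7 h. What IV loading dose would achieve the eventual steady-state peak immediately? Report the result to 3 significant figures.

k = ln 2 / 10.7 = 0.06478 h⁻¹
Accumulation ratio R = 1 / (1 − e^(−kτ)) = 1 / (1 − e^(−0.06478×4.90)) = 1 / (1 − 0.7280) = 3.677
Loading dose = maintenance dose × R = 294 × 3.677 ≈ 1080 mg

1080 mg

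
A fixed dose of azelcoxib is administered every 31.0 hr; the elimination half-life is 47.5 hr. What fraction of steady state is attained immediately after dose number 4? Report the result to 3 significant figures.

0.836

k = ln 2 / 47.5 = 0.01459 hr⁻¹
f_n = 1 − e^(−nkτ) = 1 − e^(−4 × 0.01459 × 31.0) = 1 − e^(−1.809) = 1 − 0.1637 ≈ 0.836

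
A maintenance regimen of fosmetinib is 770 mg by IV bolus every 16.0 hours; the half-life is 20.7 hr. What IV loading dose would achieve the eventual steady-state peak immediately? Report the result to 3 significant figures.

k = ln 2 / 20.7 = 0.03349 hr⁻¹
Accumulation ratio R = 1 / (1 − e^(−kτ)) = 1 / (1 − e^(−0.03349×16.0)) = 1 / (1 − 0.5852) = 2.411
Loading dose = maintenance dose × R = 770 × 2.411 ≈ 1860 mg

1860 mg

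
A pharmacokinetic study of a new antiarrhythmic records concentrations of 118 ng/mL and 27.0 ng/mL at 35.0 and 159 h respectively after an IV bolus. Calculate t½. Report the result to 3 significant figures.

k = ln(C₁/C₂) / (t₂ − t₁) = ln(118/27.0) / (159 − 35.0)
  = 1.475 / 124.0 = 0.01189 h⁻¹
t½ = ln 2 / k = ln 2 / 0.01189 ≈ 58.3 hours

58.3 hours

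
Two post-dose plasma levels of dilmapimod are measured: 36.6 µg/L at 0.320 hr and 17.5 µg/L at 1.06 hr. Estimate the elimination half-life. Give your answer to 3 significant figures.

0.695 hours

k = ln(C₁/C₂) / (t₂ − t₁) = ln(36.6/17.5) / (1.06 − 0.320)
  = 0.7378 / 0.7400 = 0.9971 hr⁻¹
t½ = ln 2 / k = ln 2 / 0.9971 ≈ 0.695 hours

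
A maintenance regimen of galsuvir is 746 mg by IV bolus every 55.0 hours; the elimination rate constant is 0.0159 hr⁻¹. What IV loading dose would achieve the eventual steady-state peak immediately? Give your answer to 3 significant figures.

1280 mg

Accumulation ratio R = 1 / (1 − e^(−kτ)) = 1 / (1 − e^(−0.01590×55.0)) = 1 / (1 − 0.4171) = 1.715
Loading dose = maintenance dose × R = 746 × 1.715 ≈ 1280 mg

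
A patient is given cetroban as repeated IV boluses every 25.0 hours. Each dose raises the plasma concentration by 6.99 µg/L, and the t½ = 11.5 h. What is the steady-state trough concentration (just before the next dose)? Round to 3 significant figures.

1.99 µg/L

k = ln 2 / 11.5 = 0.06027 h⁻¹
Fraction remaining after one interval: e^(−kτ) = e^(−0.06027 × 25.0) = 0.2216
R = 1 / (1 − 0.2216) = 1.285
Css,max = 6.99 × 1.285 = 8.980 µg/L
Css,min = Css,max × e^(−kτ) = 8.980 × 0.2216 ≈ 1.99 µg/L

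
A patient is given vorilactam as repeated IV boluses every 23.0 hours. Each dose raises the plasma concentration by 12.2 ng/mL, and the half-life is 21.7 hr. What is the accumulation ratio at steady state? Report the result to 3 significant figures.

k = ln 2 / 21.7 = 0.03194 hr⁻¹
Fraction remaining after one interval: e^(−kτ) = e^(−0.03194 × 23.0) = 0.4797
R = 1 / (1 − 0.4797) = 1 / 0.5203 ≈ 1.92

1.92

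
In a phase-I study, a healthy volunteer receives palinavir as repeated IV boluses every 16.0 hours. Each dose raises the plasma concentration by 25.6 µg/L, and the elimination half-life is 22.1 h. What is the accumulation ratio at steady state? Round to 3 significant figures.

k = ln 2 / 22.1 = 0.03136 h⁻¹
Fraction remaining after one interval: e^(−kτ) = e^(−0.03136 × 16.0) = 0.6054
R = 1 / (1 − 0.6054) = 1 / 0.3946 ≈ 2.53

2.53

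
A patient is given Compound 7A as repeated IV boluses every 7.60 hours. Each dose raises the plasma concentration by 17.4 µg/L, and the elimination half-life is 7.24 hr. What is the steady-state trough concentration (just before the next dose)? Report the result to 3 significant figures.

k = ln 2 / 7.24 = 0.09574 hr⁻¹
Fraction remaining after one interval: e^(−kτ) = e^(−0.09574 × 7.60) = 0.4831
R = 1 / (1 − 0.4831) = 1.934
Css,max = 17.4 × 1.934 = 33.66 µg/L
Css,min = Css,max × e^(−kτ) = 33.66 × 0.4831 ≈ 16.3 µg/L

16.3 µg/L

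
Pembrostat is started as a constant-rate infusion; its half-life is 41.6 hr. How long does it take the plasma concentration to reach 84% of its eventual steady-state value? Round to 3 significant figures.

k = ln 2 / 41.6 = 0.01666 hr⁻¹
f = 1 − e^(−kt)  ⇒  t = −ln(1 − f) / k
t = −ln(1 − 0.84) / 0.01666 = 1.833 / 0.01666 ≈ 110 hours

110 hours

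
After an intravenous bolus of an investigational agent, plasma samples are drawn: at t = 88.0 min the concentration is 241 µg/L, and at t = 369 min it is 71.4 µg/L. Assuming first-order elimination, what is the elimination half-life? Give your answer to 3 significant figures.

k = ln(C₁/C₂) / (t₂ − t₁) = ln(241/71.4) / (369 − 88.0)
  = 1.216 / 281.0 = 0.004329 min⁻¹
t½ = ln 2 / k = ln 2 / 0.004329 ≈ 160 minutes

160 minutes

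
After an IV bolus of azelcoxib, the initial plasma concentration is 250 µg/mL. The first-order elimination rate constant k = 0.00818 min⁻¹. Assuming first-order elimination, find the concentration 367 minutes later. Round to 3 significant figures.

12.4 µg/mL

C(t) = C₀ e^(−kt) = 250 × e^(−0.008180 × 367) = 250 × e^(−3.002) = 250 × 0.04968 ≈ 12.4 µg/mL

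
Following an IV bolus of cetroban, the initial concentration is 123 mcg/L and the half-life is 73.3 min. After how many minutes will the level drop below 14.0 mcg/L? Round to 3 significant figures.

230 minutes

k = ln 2 / 73.3 = 0.009456 min⁻¹
C(t) = C₀ e^(−kt)  ⇒  t = ln(C₀/C) / k
t = ln(123/14.0) / 0.009456 = 2.173 / 0.009456 ≈ 230 minutes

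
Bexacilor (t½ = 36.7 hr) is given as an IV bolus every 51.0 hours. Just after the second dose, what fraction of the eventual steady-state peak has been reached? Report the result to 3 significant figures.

0.854

k = ln 2 / 36.7 = 0.01889 hr⁻¹
f_n = 1 − e^(−nkτ) = 1 − e^(−2 × 0.01889 × 51.0) = 1 − e^(−1.926) = 1 − 0.1457 ≈ 0.854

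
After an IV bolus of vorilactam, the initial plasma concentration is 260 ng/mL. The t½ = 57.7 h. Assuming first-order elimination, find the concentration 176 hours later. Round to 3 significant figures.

k = ln 2 / 57.7 = 0.01201 h⁻¹
C(t) = C₀ e^(−kt) = 260 × e^(−0.01201 × 176) = 260 × e^(−2.114) = 260 × 0.1207 ≈ 31.4 ng/mL

31.4 ng/mL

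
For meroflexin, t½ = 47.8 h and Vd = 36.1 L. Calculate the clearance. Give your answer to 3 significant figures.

k = ln 2 / t½ = ln 2 / 47.8 = 0.01450 h⁻¹
CL = k · V = 0.01450 × 36.1 ≈ 0.523 L/h

0.523 L/h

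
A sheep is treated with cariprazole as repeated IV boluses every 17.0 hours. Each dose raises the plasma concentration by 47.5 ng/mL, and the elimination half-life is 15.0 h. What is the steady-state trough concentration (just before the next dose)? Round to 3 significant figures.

k = ln 2 / 15.0 = 0.04621 h⁻¹
Fraction remaining after one interval: e^(−kτ) = e^(−0.04621 × 17.0) = 0.4559
R = 1 / (1 − 0.4559) = 1.838
Css,max = 47.5 × 1.838 = 87.29 ng/mL
Css,min = Css,max × e^(−kτ) = 87.29 × 0.4559 ≈ 39.8 ng/mL

39.8 ng/mL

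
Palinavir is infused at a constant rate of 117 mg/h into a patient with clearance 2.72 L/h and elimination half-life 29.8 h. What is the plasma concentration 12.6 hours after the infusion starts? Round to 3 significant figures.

Css = rate / CL = 117 / 2.72 = 43.01 µg/mL
k = ln 2 / 29.8 = 0.02326 h⁻¹
C(t) = Css (1 − e^(−kt)) = 43.01 × (1 − e^(−0.2931)) = 43.01 × 0.2540 ≈ 10.9 µg/mL

10.9 µg/mL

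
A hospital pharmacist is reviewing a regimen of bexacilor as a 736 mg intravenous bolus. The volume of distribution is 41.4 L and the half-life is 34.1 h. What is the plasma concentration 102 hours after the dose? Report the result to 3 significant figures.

C₀ = dose / V = 736 / 41.4 = 17.78 mg/L
k = ln 2 / 34.1 = 0.02033 h⁻¹
C(t) = C₀ e^(−kt) = 17.78 × e^(−0.02033 × 102) = 17.78 × e^(−2.073) = 17.78 × 0.1258 ≈ 2.24 mg/L

2.24 mg/L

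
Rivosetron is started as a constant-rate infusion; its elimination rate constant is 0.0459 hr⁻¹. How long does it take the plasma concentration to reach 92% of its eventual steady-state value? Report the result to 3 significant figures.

55.0 hours

f = 1 − e^(−kt)  ⇒  t = −ln(1 − f) / k
t = −ln(1 − 0.92) / 0.04590 = 2.526 / 0.04590 ≈ 55.0 hours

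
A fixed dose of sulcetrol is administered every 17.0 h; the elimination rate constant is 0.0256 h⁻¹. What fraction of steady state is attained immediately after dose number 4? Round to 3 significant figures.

f_n = 1 − e^(−nkτ) = 1 − e^(−4 × 0.02560 × 17.0) = 1 − e^(−1.741) = 1 − 0.1754 ≈ 0.825

0.825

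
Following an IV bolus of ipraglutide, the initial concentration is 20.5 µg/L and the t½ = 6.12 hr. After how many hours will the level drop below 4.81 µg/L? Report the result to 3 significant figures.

k = ln 2 / 6.12 = 0.1133 hr⁻¹
C(t) = C₀ e^(−kt)  ⇒  t = ln(C₀/C) / k
t = ln(20.5/4.81) / 0.1133 = 1.450 / 0.1133 ≈ 12.8 hours

12.8 hours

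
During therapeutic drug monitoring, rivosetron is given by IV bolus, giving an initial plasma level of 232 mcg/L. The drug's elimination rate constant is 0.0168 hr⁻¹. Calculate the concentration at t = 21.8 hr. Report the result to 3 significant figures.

161 mcg/L

C(t) = C₀ e^(−kt) = 232 × e^(−0.01680 × 21.8) = 232 × e^(−0.3662) = 232 × 0.6933 ≈ 161 mcg/L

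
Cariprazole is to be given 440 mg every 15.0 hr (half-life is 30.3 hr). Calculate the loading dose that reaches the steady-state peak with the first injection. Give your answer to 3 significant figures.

k = ln 2 / 30.3 = 0.02288 hr⁻¹
Accumulation ratio R = 1 / (1 − e^(−kτ)) = 1 / (1 − e^(−0.02288×15.0)) = 1 / (1 − 0.7095) = 3.443
Loading dose = maintenance dose × R = 440 × 3.443 ≈ 1510 mg

1510 mg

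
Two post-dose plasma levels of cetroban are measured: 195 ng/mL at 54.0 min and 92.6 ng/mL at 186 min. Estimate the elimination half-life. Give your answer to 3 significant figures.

k = ln(C₁/C₂) / (t₂ − t₁) = ln(195/92.6) / (186 − 54.0)
  = 0.7447 / 132.0 = 0.005642 min⁻¹
t½ = ln 2 / k = ln 2 / 0.005642 ≈ 123 minutes

123 minutes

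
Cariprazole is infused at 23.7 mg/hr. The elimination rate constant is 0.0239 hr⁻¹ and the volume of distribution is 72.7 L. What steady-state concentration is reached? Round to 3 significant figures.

CL = k · V = 0.0239 × 72.7 = 1.738 L/hr
Css = rate / CL = 23.7 / 1.738 ≈ 13.6 mg/L

13.6 mg/L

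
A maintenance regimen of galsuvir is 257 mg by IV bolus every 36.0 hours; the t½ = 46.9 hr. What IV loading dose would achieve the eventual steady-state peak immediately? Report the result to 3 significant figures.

623 mg

k = ln 2 / 46.9 = 0.01478 hr⁻¹
Accumulation ratio R = 1 / (1 − e^(−kτ)) = 1 / (1 − e^(−0.01478×36.0)) = 1 / (1 − 0.5874) = 2.424
Loading dose = maintenance dose × R = 257 × 2.424 ≈ 623 mg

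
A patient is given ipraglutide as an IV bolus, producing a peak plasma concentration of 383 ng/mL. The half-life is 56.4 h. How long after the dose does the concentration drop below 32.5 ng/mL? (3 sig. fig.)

k = ln 2 / 56.4 = 0.01229 h⁻¹
C(t) = C₀ e^(−kt)  ⇒  t = ln(C₀/C) / k
t = ln(383/32.5) / 0.01229 = 2.467 / 0.01229 ≈ 201 hours

201 hours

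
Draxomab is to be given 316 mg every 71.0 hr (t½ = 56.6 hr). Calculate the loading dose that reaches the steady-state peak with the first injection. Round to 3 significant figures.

k = ln 2 / 56.6 = 0.01225 hr⁻¹
Accumulation ratio R = 1 / (1 − e^(−kτ)) = 1 / (1 − e^(−0.01225×71.0)) = 1 / (1 − 0.4192) = 1.722
Loading dose = maintenance dose × R = 316 × 1.722 ≈ 544 mg

544 mg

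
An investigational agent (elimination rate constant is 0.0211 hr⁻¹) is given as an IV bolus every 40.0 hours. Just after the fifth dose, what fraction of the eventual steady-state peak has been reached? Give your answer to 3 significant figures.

0.985

f_n = 1 − e^(−nkτ) = 1 − e^(−5 × 0.02110 × 40.0) = 1 − e^(−4.220) = 1 − 0.01470 ≈ 0.985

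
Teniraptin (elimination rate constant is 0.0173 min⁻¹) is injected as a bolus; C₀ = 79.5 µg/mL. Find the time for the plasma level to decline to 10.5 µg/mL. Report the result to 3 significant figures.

117 minutes

C(t) = C₀ e^(−kt)  ⇒  t = ln(C₀/C) / k
t = ln(79.5/10.5) / 0.01730 = 2.024 / 0.01730 ≈ 117 minutes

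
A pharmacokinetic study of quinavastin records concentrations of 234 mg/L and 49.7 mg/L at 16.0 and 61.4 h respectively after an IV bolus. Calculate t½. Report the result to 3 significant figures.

k = ln(C₁/C₂) / (t₂ − t₁) = ln(234/49.7) / (61.4 − 16.0)
  = 1.549 / 45.40 = 0.03413 h⁻¹
t½ = ln 2 / k = ln 2 / 0.03413 ≈ 20.3 hours

20.3 hours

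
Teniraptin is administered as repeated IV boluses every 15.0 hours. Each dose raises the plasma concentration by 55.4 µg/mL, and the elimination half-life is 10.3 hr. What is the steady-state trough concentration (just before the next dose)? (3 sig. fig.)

k = ln 2 / 10.3 = 0.06730 hr⁻¹
Fraction remaining after one interval: e^(−kτ) = e^(−0.06730 × 15.0) = 0.3644
R = 1 / (1 − 0.3644) = 1.573
Css,max = 55.4 × 1.573 = 87.17 µg/mL
Css,min = Css,max × e^(−kτ) = 87.17 × 0.3644 ≈ 31.8 µg/mL

31.8 µg/mL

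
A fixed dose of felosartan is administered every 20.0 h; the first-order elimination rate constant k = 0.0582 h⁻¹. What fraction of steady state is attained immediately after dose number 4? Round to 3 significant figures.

f_n = 1 − e^(−nkτ) = 1 − e^(−4 × 0.05820 × 20.0) = 1 − e^(−4.656) = 1 − 0.009504 ≈ 0.990

0.990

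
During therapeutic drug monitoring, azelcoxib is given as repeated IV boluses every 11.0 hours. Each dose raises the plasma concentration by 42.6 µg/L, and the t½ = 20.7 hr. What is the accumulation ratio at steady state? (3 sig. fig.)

k = ln 2 / 20.7 = 0.03349 hr⁻¹
Fraction remaining after one interval: e^(−kτ) = e^(−0.03349 × 11.0) = 0.6919
R = 1 / (1 − 0.6919) = 1 / 0.3081 ≈ 3.25

3.25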